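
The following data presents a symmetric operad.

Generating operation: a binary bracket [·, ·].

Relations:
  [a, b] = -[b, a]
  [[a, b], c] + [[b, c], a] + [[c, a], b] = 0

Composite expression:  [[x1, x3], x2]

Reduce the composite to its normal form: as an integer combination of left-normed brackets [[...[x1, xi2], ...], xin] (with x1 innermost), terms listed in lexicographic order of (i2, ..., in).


[[x1, x3], x2]

Skip Jacobi rewriting: expand, keep x1-initial words, read off terms.
Composite bracket: [[x1, x3], x2]
The bracket unfolds into 4 signed words via [a, b] = ab - ba (2^2 = 4).
Keep just the words that open with x1:
  x1x3x2 appears with sign +1, giving the term +[[x1, x3], x2]


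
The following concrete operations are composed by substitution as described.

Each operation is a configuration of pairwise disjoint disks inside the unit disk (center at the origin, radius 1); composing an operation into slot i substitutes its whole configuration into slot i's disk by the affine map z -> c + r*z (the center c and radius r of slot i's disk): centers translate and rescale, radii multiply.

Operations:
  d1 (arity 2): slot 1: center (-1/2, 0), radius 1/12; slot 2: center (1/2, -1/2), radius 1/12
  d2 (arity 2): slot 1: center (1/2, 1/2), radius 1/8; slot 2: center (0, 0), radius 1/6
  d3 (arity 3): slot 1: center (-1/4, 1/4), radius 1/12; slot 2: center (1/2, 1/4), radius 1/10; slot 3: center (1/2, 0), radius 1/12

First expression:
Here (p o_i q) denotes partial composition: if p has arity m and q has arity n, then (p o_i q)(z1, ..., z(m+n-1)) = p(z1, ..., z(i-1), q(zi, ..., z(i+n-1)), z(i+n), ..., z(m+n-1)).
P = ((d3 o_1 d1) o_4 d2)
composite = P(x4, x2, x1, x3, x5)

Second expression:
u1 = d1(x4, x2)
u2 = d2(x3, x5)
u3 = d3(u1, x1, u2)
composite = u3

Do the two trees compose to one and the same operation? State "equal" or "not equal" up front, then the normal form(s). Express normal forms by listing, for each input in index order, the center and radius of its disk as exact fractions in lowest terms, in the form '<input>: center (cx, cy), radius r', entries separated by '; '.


equal; both compose to x1: center (1/2, 1/4), radius 1/10; x2: center (-5/24, 5/24), radius 1/144; x3: center (13/24, 1/24), radius 1/96; x4: center (-7/24, 1/4), radius 1/144; x5: center (1/2, 0), radius 1/72


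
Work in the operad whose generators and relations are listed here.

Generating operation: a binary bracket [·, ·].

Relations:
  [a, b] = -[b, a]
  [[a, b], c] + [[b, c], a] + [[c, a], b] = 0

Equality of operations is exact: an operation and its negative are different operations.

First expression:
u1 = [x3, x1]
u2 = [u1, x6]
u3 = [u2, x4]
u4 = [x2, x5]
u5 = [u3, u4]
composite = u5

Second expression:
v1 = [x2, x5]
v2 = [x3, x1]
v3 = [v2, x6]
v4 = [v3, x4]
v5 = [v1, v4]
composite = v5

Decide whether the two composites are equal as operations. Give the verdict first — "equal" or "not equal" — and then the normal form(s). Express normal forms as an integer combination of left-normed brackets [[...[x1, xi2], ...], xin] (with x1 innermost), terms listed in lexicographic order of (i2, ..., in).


The first expression reduces to -[[[[[x1, x3], x6], x4], x2], x5] + [[[[[x1, x3], x6], x4], x5], x2]
The second expression reduces to [[[[[x1, x3], x6], x4], x2], x5] - [[[[[x1, x3], x6], x4], x5], x2]
Different reductions; not equal.

not equal — first -[[[[[x1, x3], x6], x4], x2], x5] + [[[[[x1, x3], x6], x4], x5], x2], second [[[[[x1, x3], x6], x4], x2], x5] - [[[[[x1, x3], x6], x4], x5], x2]


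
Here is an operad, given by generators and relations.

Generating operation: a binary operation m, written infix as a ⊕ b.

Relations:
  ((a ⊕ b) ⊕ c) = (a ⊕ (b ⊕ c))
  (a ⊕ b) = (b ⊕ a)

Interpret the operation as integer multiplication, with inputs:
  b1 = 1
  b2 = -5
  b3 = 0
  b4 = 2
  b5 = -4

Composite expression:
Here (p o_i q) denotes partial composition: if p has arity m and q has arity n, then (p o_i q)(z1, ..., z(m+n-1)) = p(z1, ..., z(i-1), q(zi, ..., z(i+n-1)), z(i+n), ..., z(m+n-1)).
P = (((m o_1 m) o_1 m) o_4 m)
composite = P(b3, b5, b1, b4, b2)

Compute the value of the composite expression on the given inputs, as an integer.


0

(b3 ⊕ b5) = 0
((b3 ⊕ b5) ⊕ b1) = 0
(b4 ⊕ b2) = -10
(((b3 ⊕ b5) ⊕ b1) ⊕ (b4 ⊕ b2)) = 0


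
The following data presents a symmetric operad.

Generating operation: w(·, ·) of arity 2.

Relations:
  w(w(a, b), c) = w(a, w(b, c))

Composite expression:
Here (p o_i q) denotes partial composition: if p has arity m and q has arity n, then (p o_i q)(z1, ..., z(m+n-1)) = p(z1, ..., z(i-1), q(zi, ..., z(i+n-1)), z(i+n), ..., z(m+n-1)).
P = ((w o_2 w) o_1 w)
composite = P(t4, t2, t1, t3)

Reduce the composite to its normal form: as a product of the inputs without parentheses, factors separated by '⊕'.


All parenthesizations of w agree; list the t-inputs left to right.
w(t4, t2) flattens to t4 ⊕ t2
w(t1, t3) flattens to t1 ⊕ t3
w(w(t4, t2), w(t1, t3)) flattens to t4 ⊕ t2 ⊕ t1 ⊕ t3

t4 ⊕ t2 ⊕ t1 ⊕ t3


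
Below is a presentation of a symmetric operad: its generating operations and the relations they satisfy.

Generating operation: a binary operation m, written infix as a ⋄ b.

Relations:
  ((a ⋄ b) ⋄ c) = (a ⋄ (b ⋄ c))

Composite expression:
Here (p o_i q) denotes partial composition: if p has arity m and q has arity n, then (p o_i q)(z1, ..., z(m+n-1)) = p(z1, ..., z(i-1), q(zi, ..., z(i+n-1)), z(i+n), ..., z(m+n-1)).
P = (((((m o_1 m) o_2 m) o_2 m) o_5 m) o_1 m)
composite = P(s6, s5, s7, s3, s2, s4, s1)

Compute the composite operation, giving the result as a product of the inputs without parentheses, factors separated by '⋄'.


Key point: m is associative — brackets drop, the s-order remains.
(s6 ⋄ s5) unparenthesizes to s6 ⋄ s5
(s7 ⋄ s3) unparenthesizes to s7 ⋄ s3
((s7 ⋄ s3) ⋄ s2) unparenthesizes to s7 ⋄ s3 ⋄ s2
((s6 ⋄ s5) ⋄ ((s7 ⋄ s3) ⋄ s2)) unparenthesizes to s6 ⋄ s5 ⋄ s7 ⋄ s3 ⋄ s2
(s4 ⋄ s1) unparenthesizes to s4 ⋄ s1
(((s6 ⋄ s5) ⋄ ((s7 ⋄ s3) ⋄ s2)) ⋄ (s4 ⋄ s1)) unparenthesizes to s6 ⋄ s5 ⋄ s7 ⋄ s3 ⋄ s2 ⋄ s4 ⋄ s1

s6 ⋄ s5 ⋄ s7 ⋄ s3 ⋄ s2 ⋄ s4 ⋄ s1


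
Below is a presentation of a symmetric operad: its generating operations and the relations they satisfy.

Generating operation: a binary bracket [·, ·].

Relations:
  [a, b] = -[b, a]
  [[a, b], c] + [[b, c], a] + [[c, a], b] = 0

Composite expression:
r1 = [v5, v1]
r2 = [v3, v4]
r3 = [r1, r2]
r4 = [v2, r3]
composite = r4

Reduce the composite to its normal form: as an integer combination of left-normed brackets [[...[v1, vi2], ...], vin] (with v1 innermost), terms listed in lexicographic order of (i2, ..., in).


[[[[v1, v5], v3], v4], v2] - [[[[v1, v5], v4], v3], v2]

In the tensor algebra, words opening v1 carry the v1-anchored form.
Composite bracket: [v2, [[v5, v1], [v3, v4]]]
The bracket unfolds into 16 signed words via [a, b] = ab - ba (2^4 = 16).
Words beginning with v1 determine it all:
  from v1v5v3v4v2, sign +1: term +[[[[v1, v5], v3], v4], v2]
  from v1v5v4v3v2, sign -1: term -[[[[v1, v5], v4], v3], v2]


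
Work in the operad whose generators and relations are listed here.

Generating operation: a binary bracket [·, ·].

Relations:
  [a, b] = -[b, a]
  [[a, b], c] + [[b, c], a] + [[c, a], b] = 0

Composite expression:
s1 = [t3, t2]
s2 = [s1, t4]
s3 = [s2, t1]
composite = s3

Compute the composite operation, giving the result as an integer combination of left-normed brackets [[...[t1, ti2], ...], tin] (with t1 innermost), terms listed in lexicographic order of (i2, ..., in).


[[[t1, t2], t3], t4] - [[[t1, t3], t2], t4] - [[[t1, t4], t2], t3] + [[[t1, t4], t3], t2]

Skip Jacobi rewriting: expand, keep t1-initial words, read off terms.
Composite bracket: [[[t3, t2], t4], t1]
The bracket unfolds into 8 signed words via [a, b] = ab - ba (2^3 = 8).
Keep just the words that open with t1:
  t1t2t3t4 (sign +1) contributes +[[[t1, t2], t3], t4]
  t1t3t2t4 (sign -1) contributes -[[[t1, t3], t2], t4]
  t1t4t2t3 (sign -1) contributes -[[[t1, t4], t2], t3]
  t1t4t3t2 (sign +1) contributes +[[[t1, t4], t3], t2]


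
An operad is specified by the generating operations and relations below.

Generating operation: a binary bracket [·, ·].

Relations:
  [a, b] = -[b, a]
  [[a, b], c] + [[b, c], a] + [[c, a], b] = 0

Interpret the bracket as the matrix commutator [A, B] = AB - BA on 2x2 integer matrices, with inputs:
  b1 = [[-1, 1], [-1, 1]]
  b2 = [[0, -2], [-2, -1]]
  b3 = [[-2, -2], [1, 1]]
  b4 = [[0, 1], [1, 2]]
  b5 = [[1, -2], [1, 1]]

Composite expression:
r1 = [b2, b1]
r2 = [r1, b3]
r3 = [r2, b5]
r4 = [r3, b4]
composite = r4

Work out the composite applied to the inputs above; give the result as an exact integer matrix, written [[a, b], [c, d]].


[[-14, -198], [170, 14]]

[b2, b1] = [[4, -3], [5, -4]]
[[b2, b1], b3] = [[7, -25], [-23, -7]]
[[[b2, b1], b3], b5] = [[-71, -28], [-14, 71]]
[[[[b2, b1], b3], b5], b4] = [[-14, -198], [170, 14]]


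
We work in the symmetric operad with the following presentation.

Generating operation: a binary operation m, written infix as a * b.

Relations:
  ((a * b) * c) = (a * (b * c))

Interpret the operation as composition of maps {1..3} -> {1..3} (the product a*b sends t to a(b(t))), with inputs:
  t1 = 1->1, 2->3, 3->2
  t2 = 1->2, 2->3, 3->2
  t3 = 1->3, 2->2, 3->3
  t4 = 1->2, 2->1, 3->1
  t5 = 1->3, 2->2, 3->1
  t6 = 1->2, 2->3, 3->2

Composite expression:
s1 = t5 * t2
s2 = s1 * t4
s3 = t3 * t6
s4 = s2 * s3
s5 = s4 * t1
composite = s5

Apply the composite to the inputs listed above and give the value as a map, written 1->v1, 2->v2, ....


1->2, 2->2, 3->2

(t5 * t2) = 1->2, 2->1, 3->2
((t5 * t2) * t4) = 1->1, 2->2, 3->2
(t3 * t6) = 1->2, 2->3, 3->2
(((t5 * t2) * t4) * (t3 * t6)) = 1->2, 2->2, 3->2
((((t5 * t2) * t4) * (t3 * t6)) * t1) = 1->2, 2->2, 3->2


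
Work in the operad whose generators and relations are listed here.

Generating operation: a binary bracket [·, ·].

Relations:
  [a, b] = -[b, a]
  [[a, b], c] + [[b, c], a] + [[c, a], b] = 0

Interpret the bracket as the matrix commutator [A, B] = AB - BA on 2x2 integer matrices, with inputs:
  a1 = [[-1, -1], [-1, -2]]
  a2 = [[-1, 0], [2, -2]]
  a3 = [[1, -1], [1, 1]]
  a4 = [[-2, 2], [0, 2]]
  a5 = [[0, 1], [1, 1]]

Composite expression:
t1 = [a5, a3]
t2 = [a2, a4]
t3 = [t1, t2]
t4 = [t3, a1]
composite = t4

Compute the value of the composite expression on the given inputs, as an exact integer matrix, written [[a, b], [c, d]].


[a5, a3] = [[2, 1], [1, -2]]
[a2, a4] = [[-4, 2], [-8, 4]]
[[a5, a3], [a2, a4]] = [[-10, 16], [24, 10]]
[[[a5, a3], [a2, a4]], a1] = [[8, 4], [4, -8]]

[[8, 4], [4, -8]]


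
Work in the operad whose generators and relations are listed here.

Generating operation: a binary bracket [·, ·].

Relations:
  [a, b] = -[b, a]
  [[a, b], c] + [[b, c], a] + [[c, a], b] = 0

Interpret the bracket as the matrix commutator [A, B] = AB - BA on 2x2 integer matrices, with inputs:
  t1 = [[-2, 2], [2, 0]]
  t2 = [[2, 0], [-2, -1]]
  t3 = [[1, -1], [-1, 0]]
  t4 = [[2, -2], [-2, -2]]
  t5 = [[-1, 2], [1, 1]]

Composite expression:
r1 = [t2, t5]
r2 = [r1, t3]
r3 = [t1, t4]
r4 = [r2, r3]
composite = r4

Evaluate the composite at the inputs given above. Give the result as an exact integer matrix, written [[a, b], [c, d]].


[t2, t5] = [[4, 6], [1, -4]]
[[t2, t5], t3] = [[-5, -14], [9, 5]]
[t1, t4] = [[0, -4], [4, 0]]
[[[t2, t5], t3], [t1, t4]] = [[-20, 40], [40, 20]]

[[-20, 40], [40, 20]]


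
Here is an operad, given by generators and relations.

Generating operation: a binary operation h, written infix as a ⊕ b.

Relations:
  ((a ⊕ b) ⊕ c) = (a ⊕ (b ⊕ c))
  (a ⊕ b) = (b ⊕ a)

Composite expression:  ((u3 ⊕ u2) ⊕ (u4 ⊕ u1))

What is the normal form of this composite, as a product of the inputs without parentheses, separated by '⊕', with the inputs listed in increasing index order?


u1 ⊕ u2 ⊕ u3 ⊕ u4

Key point: h commutes, so take the u-inputs in any fixed order.
(u3 ⊕ u2) collapses to u3 ⊕ u2
(u4 ⊕ u1) collapses to u4 ⊕ u1
((u3 ⊕ u2) ⊕ (u4 ⊕ u1)) collapses to u3 ⊕ u2 ⊕ u4 ⊕ u1
reordering the factors by index: u1 ⊕ u2 ⊕ u3 ⊕ u4


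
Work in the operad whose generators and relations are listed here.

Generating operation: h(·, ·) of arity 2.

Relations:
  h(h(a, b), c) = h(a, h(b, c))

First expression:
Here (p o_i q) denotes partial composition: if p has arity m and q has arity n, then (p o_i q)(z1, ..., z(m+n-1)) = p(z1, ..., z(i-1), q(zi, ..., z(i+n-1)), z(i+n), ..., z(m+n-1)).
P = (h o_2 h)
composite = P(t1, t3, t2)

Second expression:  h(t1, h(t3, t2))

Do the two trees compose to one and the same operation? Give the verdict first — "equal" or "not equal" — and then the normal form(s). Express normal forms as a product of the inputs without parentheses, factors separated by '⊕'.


equal: each reduces to t1 ⊕ t3 ⊕ t2

In normal form, the first expression is t1 ⊕ t3 ⊕ t2
In normal form, the second expression is t1 ⊕ t3 ⊕ t2
Same normal form: equal.


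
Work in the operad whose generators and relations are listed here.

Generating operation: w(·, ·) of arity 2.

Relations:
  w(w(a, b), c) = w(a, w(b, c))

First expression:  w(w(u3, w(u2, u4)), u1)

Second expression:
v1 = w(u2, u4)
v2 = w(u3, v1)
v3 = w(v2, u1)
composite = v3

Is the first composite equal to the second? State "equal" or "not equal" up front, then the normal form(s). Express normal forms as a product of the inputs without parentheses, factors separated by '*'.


equal — both sides give u3 * u2 * u4 * u1

Reducing the first expression gives u3 * u2 * u4 * u1
Reducing the second expression gives u3 * u2 * u4 * u1
Identical normal forms: equal.


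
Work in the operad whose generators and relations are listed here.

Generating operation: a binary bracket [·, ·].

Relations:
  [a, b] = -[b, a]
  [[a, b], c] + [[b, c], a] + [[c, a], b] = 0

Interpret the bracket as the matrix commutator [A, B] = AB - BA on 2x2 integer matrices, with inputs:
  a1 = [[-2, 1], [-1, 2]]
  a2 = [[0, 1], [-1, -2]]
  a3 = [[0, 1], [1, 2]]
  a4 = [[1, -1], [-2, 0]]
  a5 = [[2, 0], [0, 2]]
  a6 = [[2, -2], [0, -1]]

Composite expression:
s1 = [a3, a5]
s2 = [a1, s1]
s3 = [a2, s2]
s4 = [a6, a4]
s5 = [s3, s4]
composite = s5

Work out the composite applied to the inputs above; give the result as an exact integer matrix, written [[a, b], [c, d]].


[a3, a5] = [[0, 0], [0, 0]]
[a1, [a3, a5]] = [[0, 0], [0, 0]]
[a2, [a1, [a3, a5]]] = [[0, 0], [0, 0]]
[a6, a4] = [[4, -1], [6, -4]]
[[a2, [a1, [a3, a5]]], [a6, a4]] = [[0, 0], [0, 0]]

[[0, 0], [0, 0]]


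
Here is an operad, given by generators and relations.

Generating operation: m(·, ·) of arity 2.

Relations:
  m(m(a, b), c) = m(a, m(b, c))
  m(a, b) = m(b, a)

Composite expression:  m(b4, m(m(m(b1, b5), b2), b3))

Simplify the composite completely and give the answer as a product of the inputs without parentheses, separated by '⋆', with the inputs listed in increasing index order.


b1 ⋆ b2 ⋆ b3 ⋆ b4 ⋆ b5

Any arrangement under m is one operation, so sort the b-inputs.
m(b1, b5) unparenthesizes to b1 ⋆ b5
m(m(b1, b5), b2) unparenthesizes to b1 ⋆ b5 ⋆ b2
m(m(m(b1, b5), b2), b3) unparenthesizes to b1 ⋆ b5 ⋆ b2 ⋆ b3
m(b4, m(m(m(b1, b5), b2), b3)) unparenthesizes to b4 ⋆ b1 ⋆ b5 ⋆ b2 ⋆ b3
commutativity sorts the factors: b1 ⋆ b2 ⋆ b3 ⋆ b4 ⋆ b5


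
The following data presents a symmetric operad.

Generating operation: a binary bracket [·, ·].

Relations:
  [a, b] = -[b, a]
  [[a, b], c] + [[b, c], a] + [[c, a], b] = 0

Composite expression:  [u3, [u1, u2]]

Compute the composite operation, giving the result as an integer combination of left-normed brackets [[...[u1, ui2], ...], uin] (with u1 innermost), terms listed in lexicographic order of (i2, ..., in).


-[[u1, u2], u3]


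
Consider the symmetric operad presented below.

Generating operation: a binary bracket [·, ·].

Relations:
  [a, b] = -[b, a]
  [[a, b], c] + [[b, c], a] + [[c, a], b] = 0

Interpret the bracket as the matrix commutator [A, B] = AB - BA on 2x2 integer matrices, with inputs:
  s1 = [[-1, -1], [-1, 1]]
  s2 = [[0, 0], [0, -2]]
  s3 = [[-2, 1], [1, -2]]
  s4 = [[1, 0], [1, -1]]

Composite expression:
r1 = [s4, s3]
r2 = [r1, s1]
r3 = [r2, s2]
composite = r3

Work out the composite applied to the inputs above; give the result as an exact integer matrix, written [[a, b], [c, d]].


[s4, s3] = [[-1, 2], [-2, 1]]
[[s4, s3], s1] = [[-4, 6], [2, 4]]
[[[s4, s3], s1], s2] = [[0, -12], [4, 0]]

[[0, -12], [4, 0]]


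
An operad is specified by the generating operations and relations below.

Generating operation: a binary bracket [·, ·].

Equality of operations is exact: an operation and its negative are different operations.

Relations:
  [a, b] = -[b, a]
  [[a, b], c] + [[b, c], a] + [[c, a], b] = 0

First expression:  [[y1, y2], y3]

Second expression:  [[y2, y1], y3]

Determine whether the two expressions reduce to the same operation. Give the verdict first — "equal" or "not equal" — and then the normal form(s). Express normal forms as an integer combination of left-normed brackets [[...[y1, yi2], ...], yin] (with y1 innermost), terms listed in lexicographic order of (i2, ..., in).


not equal; the first gives [[y1, y2], y3] and the second -[[y1, y2], y3]


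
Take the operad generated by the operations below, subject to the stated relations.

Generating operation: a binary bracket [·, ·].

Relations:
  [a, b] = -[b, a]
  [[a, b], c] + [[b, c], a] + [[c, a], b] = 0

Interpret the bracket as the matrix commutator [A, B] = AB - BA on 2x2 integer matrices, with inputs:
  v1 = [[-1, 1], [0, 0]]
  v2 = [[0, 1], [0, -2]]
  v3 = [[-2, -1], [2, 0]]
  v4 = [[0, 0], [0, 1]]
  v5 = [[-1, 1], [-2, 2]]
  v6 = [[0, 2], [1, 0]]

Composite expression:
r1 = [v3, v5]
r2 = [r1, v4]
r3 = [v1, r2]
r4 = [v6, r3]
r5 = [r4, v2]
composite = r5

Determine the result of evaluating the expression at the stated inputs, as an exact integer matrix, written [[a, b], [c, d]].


[v3, v5] = [[0, -5], [-10, 0]]
[[v3, v5], v4] = [[0, -5], [10, 0]]
[v1, [[v3, v5], v4]] = [[10, 5], [10, -10]]
[v6, [v1, [[v3, v5], v4]]] = [[15, -40], [20, -15]]
[[v6, [v1, [[v3, v5], v4]]], v2] = [[-20, 110], [40, 20]]

[[-20, 110], [40, 20]]


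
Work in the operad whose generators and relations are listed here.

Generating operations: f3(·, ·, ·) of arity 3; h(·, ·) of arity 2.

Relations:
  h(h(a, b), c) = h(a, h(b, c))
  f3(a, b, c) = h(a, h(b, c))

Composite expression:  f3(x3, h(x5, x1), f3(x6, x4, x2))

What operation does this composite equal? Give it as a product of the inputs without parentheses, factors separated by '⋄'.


All parenthesizations of f3 agree; list the x-inputs left to right.
h(x5, x1) spells out as x5 ⋄ x1
f3(x6, x4, x2) spells out as x6 ⋄ x4 ⋄ x2
f3(x3, h(x5, x1), f3(x6, x4, x2)) spells out as x3 ⋄ x5 ⋄ x1 ⋄ x6 ⋄ x4 ⋄ x2

x3 ⋄ x5 ⋄ x1 ⋄ x6 ⋄ x4 ⋄ x2


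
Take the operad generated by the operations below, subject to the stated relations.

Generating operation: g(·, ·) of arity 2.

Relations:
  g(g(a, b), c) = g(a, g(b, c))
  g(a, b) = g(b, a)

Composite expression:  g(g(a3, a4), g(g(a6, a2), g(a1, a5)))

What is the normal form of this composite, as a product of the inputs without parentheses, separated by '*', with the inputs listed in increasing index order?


a1 * a2 * a3 * a4 * a5 * a6

Key point: g commutes, so take the a-inputs in any fixed order.
g(a3, a4) flattens to a3 * a4
g(a6, a2) flattens to a6 * a2
g(a1, a5) flattens to a1 * a5
g(g(a6, a2), g(a1, a5)) flattens to a6 * a2 * a1 * a5
g(g(a3, a4), g(g(a6, a2), g(a1, a5))) flattens to a3 * a4 * a6 * a2 * a1 * a5
putting the inputs in ascending order: a1 * a2 * a3 * a4 * a5 * a6


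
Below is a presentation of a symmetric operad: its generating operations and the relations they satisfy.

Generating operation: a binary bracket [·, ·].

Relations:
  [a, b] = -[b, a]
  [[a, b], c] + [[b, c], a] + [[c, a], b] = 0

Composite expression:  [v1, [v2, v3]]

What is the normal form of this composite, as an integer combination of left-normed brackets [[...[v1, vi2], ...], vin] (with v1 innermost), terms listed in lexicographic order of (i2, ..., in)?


[[v1, v2], v3] - [[v1, v3], v2]

Expand each bracket as ab - ba; the v1-initial words give the coefficients.
Composite bracket: [v1, [v2, v3]]
Each bracket splits as ab - ba, giving 4 signed words (2^2 = 4).
Only words starting with v1 matter:
  v1v2v3 (sign +1) contributes +[[v1, v2], v3]
  v1v3v2 (sign -1) contributes -[[v1, v3], v2]


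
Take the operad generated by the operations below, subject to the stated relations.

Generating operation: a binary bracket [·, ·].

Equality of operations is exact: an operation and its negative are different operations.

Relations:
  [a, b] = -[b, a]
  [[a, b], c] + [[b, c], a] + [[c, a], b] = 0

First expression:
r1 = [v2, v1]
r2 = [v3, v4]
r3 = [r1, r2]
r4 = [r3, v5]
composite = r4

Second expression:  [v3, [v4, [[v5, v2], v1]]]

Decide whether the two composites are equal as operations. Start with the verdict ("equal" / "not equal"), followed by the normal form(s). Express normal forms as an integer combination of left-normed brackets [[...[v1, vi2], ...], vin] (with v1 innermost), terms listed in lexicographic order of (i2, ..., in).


Reducing the first expression gives -[[[[v1, v2], v3], v4], v5] + [[[[v1, v2], v4], v3], v5]
Reducing the second expression gives [[[[v1, v2], v5], v4], v3] - [[[[v1, v5], v2], v4], v3]
The forms do not match — not equal.

not equal; first: -[[[[v1, v2], v3], v4], v5] + [[[[v1, v2], v4], v3], v5]; second: [[[[v1, v2], v5], v4], v3] - [[[[v1, v5], v2], v4], v3]


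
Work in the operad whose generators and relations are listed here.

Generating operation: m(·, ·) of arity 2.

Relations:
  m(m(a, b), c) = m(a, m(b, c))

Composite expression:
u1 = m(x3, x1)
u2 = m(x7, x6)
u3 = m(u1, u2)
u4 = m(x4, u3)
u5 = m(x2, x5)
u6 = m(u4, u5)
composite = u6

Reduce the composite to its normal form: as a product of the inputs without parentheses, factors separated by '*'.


Under associativity of m, the answer is the x's in reading order.
m(x3, x1) linearizes to x3 * x1
m(x7, x6) linearizes to x7 * x6
m(m(x3, x1), m(x7, x6)) linearizes to x3 * x1 * x7 * x6
m(x4, m(m(x3, x1), m(x7, x6))) linearizes to x4 * x3 * x1 * x7 * x6
m(x2, x5) linearizes to x2 * x5
m(m(x4, m(m(x3, x1), m(x7, x6))), m(x2, x5)) linearizes to x4 * x3 * x1 * x7 * x6 * x2 * x5

x4 * x3 * x1 * x7 * x6 * x2 * x5


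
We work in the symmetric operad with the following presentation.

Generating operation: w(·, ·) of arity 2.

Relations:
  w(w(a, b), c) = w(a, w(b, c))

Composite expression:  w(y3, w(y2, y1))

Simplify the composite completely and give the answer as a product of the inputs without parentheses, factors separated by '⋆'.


All parenthesizations of w agree; list the y-inputs left to right.
w(y2, y1) collapses to y2 ⋆ y1
w(y3, w(y2, y1)) collapses to y3 ⋆ y2 ⋆ y1

y3 ⋆ y2 ⋆ y1


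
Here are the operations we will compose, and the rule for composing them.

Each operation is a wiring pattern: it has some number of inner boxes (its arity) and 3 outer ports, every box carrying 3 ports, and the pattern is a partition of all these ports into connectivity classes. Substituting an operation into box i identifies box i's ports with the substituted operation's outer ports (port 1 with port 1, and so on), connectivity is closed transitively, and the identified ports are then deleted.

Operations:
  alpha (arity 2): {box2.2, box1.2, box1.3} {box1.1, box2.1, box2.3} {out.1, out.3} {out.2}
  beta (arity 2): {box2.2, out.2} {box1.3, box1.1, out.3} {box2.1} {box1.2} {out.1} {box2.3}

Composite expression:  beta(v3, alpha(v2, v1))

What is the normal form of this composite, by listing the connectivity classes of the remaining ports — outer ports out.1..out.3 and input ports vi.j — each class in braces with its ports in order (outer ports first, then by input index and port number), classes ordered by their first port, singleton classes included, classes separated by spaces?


{out.1} {out.2} {out.3, v3.1, v3.3} {v1.1, v1.3, v2.1} {v1.2, v2.2, v2.3} {v3.2}

Two ports join when wires chain via beta-identified ports.
composing alpha on (v2, v1), with out.j its own outer ports: {out.1, out.3} {out.2} {v1.1, v1.3, v2.1} {v1.2, v2.2, v2.3}
composing beta on (v3, v2, v1), with out.j its own outer ports: {out.1} {out.2} {out.3, v3.1, v3.3} {v1.1, v1.3, v2.1} {v1.2, v2.2, v2.3} {v3.2}


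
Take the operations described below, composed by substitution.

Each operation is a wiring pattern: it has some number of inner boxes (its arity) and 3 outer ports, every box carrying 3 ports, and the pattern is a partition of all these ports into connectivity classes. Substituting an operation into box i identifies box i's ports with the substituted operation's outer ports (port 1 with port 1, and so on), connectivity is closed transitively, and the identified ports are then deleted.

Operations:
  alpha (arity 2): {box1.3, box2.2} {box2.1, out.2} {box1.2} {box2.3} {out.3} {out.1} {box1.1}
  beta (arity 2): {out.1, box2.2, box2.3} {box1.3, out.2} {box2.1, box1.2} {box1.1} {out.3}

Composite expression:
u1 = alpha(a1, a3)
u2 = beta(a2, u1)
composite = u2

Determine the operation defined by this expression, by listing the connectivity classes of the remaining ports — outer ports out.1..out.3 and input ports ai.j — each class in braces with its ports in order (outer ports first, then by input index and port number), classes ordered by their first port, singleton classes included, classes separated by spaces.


Substituting into beta glues patterns; closure does the rest.
through alpha, on inputs (a1, a3): {out.1} {out.2, a3.1} {out.3} {a1.1} {a1.2} {a1.3, a3.2} {a3.3} (out.j = stage outer ports)
through beta, on inputs (a2, a1, a3): {out.1, a3.1} {out.2, a2.3} {out.3} {a1.1} {a1.2} {a1.3, a3.2} {a2.1} {a2.2} {a3.3} (out.j = stage outer ports)

{out.1, a3.1} {out.2, a2.3} {out.3} {a1.1} {a1.2} {a1.3, a3.2} {a2.1} {a2.2} {a3.3}


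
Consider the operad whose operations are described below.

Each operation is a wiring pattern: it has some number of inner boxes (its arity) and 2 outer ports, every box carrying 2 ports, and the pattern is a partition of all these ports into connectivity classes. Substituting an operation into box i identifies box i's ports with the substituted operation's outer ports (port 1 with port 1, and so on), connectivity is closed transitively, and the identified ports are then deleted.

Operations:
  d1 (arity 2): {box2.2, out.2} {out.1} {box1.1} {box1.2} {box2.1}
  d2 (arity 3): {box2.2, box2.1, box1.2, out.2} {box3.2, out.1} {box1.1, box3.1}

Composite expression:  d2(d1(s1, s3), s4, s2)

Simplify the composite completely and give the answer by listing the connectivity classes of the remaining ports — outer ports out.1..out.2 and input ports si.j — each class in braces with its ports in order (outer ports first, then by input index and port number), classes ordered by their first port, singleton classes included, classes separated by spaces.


{out.1, s2.2} {out.2, s3.2, s4.1, s4.2} {s1.1} {s1.2} {s2.1} {s3.1}

Substituting into d2 glues patterns; closure does the rest.
d1 over (s1, s3) gives {out.1} {out.2, s3.2} {s1.1} {s1.2} {s3.1}, out.j being that stage's outer ports
d2 over (s1, s3, s4, s2) gives {out.1, s2.2} {out.2, s3.2, s4.1, s4.2} {s1.1} {s1.2} {s2.1} {s3.1}, out.j being that stage's outer ports


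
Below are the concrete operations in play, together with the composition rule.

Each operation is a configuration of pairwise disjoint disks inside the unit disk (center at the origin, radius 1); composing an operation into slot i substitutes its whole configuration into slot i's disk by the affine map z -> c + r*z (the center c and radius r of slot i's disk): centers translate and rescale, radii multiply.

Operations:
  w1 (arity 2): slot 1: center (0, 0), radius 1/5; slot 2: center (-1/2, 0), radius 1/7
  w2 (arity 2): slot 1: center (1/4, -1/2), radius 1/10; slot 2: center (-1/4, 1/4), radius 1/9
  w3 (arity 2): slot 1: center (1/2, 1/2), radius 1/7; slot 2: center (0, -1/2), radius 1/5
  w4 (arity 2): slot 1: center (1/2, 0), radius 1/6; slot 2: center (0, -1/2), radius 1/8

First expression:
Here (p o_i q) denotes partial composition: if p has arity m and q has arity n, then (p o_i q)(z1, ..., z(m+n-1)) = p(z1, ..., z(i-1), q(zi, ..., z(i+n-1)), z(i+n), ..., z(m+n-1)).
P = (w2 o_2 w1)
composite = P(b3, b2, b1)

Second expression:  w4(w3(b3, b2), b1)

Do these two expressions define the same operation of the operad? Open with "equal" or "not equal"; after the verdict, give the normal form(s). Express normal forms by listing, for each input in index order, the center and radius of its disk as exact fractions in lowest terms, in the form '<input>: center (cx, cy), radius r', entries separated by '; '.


not equal; first: b1: center (-11/36, 1/4), radius 1/63; b2: center (-1/4, 1/4), radius 1/45; b3: center (1/4, -1/2), radius 1/10; second: b1: center (0, -1/2), radius 1/8; b2: center (1/2, -1/12), radius 1/30; b3: center (7/12, 1/12), radius 1/42

Reducing the first expression gives b1: center (-11/36, 1/4), radius 1/63; b2: center (-1/4, 1/4), radius 1/45; b3: center (1/4, -1/2), radius 1/10
Reducing the second expression gives b1: center (0, -1/2), radius 1/8; b2: center (1/2, -1/12), radius 1/30; b3: center (7/12, 1/12), radius 1/42
No match — not equal.


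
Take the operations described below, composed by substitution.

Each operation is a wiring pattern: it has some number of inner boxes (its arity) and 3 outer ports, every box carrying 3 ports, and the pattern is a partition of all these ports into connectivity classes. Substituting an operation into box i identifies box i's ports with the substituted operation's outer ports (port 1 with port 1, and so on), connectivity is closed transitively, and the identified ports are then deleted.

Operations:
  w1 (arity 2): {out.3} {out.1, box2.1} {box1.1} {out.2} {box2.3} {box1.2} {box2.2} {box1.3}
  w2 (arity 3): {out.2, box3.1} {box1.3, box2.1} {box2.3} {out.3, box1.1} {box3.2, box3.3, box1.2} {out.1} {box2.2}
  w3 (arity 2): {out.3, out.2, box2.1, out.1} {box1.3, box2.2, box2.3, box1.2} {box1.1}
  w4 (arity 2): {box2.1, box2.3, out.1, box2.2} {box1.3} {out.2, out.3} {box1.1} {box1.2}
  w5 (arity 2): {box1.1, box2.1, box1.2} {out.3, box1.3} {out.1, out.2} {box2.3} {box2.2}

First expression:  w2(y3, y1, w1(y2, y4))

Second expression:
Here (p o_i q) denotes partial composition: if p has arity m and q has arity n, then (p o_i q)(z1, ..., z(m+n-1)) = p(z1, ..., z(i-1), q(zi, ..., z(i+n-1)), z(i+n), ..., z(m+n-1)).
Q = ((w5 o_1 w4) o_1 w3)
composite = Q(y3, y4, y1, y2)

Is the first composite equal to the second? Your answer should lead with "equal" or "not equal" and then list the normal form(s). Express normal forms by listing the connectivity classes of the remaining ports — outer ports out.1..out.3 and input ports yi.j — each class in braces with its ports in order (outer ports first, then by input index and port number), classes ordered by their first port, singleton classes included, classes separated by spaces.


In normal form, the first expression is {out.1} {out.2, y4.1} {out.3, y3.1} {y1.1, y3.3} {y1.2} {y1.3} {y2.1} {y2.2} {y2.3} {y3.2} {y4.2} {y4.3}
In normal form, the second expression is {out.1, out.2} {out.3, y1.1, y1.2, y1.3, y2.1} {y2.2} {y2.3} {y3.1} {y3.2, y3.3, y4.2, y4.3} {y4.1}
The forms do not match — not equal.

not equal: they reduce to {out.1} {out.2, y4.1} {out.3, y3.1} {y1.1, y3.3} {y1.2} {y1.3} {y2.1} {y2.2} {y2.3} {y3.2} {y4.2} {y4.3} and {out.1, out.2} {out.3, y1.1, y1.2, y1.3, y2.1} {y2.2} {y2.3} {y3.1} {y3.2, y3.3, y4.2, y4.3} {y4.1}


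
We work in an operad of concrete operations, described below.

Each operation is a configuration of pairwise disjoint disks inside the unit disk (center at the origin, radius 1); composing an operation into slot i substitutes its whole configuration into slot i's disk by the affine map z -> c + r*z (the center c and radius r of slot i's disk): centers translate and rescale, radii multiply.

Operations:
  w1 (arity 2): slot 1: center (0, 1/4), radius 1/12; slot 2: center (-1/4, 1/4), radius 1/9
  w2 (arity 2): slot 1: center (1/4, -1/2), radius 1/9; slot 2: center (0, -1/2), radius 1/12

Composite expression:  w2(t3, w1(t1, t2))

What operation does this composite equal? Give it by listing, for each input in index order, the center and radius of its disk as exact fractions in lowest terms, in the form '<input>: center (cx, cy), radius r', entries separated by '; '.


t1: center (0, -23/48), radius 1/144; t2: center (-1/48, -23/48), radius 1/108; t3: center (1/4, -1/2), radius 1/9

Below w2, radii multiply path by path; the t-disk centers shift.
tracing t3 down its 1-map path: center (1/4, -1/2), radius 1/9
tracing t1 down its 2-map path: center (0, -23/48), radius 1/144
tracing t2 down its 2-map path: center (-1/48, -23/48), radius 1/108


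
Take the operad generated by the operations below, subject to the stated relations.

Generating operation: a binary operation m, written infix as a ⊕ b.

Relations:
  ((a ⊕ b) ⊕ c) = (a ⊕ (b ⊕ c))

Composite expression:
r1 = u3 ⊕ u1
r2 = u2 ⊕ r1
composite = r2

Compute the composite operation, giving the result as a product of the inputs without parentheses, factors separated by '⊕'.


u2 ⊕ u3 ⊕ u1

Under associativity of m, the answer is the u's in reading order.
(u3 ⊕ u1) flattens to u3 ⊕ u1
(u2 ⊕ (u3 ⊕ u1)) flattens to u2 ⊕ u3 ⊕ u1


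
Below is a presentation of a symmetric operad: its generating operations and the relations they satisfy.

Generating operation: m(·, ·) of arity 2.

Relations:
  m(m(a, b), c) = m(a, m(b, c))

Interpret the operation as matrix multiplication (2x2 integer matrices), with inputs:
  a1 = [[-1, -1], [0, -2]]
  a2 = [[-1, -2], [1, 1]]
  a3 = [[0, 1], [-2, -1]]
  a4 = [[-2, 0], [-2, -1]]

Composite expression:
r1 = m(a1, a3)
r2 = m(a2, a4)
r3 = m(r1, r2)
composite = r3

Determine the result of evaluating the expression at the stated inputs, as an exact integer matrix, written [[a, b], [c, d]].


[[12, 4], [16, 6]]

m(a1, a3) = [[2, 0], [4, 2]]
m(a2, a4) = [[6, 2], [-4, -1]]
m(m(a1, a3), m(a2, a4)) = [[12, 4], [16, 6]]


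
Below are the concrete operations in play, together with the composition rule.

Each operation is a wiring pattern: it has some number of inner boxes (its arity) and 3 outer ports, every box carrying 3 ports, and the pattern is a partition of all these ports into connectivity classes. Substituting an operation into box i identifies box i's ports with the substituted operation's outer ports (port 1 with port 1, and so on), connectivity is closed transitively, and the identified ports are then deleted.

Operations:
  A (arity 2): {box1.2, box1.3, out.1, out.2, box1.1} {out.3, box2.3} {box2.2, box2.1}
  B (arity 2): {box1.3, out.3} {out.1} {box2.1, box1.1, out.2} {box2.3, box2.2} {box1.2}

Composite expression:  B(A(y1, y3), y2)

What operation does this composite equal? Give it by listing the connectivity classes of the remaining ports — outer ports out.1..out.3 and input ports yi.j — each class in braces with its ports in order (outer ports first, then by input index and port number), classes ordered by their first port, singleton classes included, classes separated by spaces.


Reachability decides: close wires over B-identified ports.
A over (y1, y3) gives {out.1, out.2, y1.1, y1.2, y1.3} {out.3, y3.3} {y3.1, y3.2}, out.j being that stage's outer ports
B over (y1, y3, y2) gives {out.1} {out.2, y1.1, y1.2, y1.3, y2.1} {out.3, y3.3} {y2.2, y2.3} {y3.1, y3.2}, out.j being that stage's outer ports

{out.1} {out.2, y1.1, y1.2, y1.3, y2.1} {out.3, y3.3} {y2.2, y2.3} {y3.1, y3.2}


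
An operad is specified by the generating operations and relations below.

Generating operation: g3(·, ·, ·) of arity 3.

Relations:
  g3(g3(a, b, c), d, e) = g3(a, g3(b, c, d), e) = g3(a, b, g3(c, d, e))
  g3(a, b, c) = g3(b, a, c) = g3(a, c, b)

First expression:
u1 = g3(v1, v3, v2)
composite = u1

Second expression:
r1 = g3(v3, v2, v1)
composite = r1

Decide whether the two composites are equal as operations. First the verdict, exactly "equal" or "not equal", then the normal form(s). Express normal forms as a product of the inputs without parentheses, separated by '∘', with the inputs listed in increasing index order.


equal — both sides give v1 ∘ v2 ∘ v3

The first expression, normalized: v1 ∘ v2 ∘ v3
The second expression, normalized: v1 ∘ v2 ∘ v3
One common form — equal.


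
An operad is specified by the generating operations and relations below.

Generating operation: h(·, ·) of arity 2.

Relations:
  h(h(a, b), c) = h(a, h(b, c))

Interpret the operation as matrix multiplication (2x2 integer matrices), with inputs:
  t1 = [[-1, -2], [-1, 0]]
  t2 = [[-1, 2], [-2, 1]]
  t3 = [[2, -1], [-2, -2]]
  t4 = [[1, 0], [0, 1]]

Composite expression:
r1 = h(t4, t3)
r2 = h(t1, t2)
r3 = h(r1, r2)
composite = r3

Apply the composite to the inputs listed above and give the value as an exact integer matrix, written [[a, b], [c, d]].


[[9, -6], [-12, 12]]

h(t4, t3) = [[2, -1], [-2, -2]]
h(t1, t2) = [[5, -4], [1, -2]]
h(h(t4, t3), h(t1, t2)) = [[9, -6], [-12, 12]]


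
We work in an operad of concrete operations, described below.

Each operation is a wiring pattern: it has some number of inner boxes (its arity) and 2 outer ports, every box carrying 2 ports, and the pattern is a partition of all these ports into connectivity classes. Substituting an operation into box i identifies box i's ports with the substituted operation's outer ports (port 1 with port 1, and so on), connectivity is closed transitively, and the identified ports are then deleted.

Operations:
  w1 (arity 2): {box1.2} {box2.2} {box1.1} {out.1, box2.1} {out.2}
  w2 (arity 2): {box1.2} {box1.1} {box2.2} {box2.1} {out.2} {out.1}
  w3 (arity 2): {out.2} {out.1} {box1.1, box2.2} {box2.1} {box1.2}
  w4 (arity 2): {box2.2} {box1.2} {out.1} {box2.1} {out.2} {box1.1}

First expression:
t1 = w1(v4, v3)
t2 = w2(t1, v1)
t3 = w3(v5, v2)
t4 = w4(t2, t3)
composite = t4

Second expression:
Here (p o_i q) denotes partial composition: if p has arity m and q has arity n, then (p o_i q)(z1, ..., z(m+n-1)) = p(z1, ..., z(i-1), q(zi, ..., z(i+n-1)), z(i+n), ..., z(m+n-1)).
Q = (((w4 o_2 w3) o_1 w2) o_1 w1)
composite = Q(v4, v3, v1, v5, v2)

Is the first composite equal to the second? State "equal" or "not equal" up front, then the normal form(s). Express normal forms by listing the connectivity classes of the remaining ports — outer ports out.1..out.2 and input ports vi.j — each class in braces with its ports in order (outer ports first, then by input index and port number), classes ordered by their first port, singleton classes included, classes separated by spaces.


equal: each reduces to {out.1} {out.2} {v1.1} {v1.2} {v2.1} {v2.2, v5.1} {v3.1} {v3.2} {v4.1} {v4.2} {v5.2}

The first composite normalizes to {out.1} {out.2} {v1.1} {v1.2} {v2.1} {v2.2, v5.1} {v3.1} {v3.2} {v4.1} {v4.2} {v5.2}
The second composite normalizes to {out.1} {out.2} {v1.1} {v1.2} {v2.1} {v2.2, v5.1} {v3.1} {v3.2} {v4.1} {v4.2} {v5.2}
The normal forms match — equal.


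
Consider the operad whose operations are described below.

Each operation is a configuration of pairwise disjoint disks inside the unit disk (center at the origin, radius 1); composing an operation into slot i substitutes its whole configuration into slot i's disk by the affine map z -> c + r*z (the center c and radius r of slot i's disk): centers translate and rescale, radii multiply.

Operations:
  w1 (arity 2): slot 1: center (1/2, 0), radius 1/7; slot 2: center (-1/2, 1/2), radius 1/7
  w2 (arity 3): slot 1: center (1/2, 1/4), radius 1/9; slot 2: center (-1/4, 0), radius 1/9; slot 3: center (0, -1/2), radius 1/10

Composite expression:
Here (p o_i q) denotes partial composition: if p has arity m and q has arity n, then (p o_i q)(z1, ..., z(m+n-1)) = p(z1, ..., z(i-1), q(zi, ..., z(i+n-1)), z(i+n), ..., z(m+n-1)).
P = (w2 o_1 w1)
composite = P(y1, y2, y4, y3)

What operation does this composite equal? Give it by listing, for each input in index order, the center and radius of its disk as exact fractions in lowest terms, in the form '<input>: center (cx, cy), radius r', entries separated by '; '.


y1: center (5/9, 1/4), radius 1/63; y2: center (4/9, 11/36), radius 1/63; y3: center (0, -1/2), radius 1/10; y4: center (-1/4, 0), radius 1/9

Only the slot chain above each y matters under w2; compose those maps.
tracing y1 down its 2-map path: center (5/9, 1/4), radius 1/63
tracing y2 down its 2-map path: center (4/9, 11/36), radius 1/63
tracing y4 down its 1-map path: center (-1/4, 0), radius 1/9
tracing y3 down its 1-map path: center (0, -1/2), radius 1/10
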